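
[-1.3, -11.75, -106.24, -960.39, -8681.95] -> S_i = -1.30*9.04^i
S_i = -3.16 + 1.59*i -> [-3.16, -1.57, 0.02, 1.61, 3.2]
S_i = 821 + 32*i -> [821, 853, 885, 917, 949]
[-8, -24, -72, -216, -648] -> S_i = -8*3^i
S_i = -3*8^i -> [-3, -24, -192, -1536, -12288]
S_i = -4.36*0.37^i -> [-4.36, -1.61, -0.6, -0.22, -0.08]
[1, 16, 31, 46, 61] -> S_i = 1 + 15*i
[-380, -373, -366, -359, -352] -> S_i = -380 + 7*i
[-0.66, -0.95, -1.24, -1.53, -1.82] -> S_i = -0.66 + -0.29*i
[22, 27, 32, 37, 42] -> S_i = 22 + 5*i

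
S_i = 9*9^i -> [9, 81, 729, 6561, 59049]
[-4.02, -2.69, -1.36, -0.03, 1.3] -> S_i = -4.02 + 1.33*i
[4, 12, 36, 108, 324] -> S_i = 4*3^i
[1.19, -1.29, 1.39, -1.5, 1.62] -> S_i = 1.19*(-1.08)^i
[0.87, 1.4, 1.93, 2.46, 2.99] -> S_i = 0.87 + 0.53*i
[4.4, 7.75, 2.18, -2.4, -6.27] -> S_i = Random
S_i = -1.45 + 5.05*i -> [-1.45, 3.6, 8.65, 13.7, 18.75]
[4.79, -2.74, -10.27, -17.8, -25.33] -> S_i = 4.79 + -7.53*i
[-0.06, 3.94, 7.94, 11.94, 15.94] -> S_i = -0.06 + 4.00*i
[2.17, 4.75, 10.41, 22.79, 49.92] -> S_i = 2.17*2.19^i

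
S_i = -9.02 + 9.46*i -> [-9.02, 0.44, 9.9, 19.36, 28.82]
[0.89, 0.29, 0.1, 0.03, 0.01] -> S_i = 0.89*0.33^i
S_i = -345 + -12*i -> [-345, -357, -369, -381, -393]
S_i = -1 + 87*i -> [-1, 86, 173, 260, 347]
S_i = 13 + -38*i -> [13, -25, -63, -101, -139]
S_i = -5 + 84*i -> [-5, 79, 163, 247, 331]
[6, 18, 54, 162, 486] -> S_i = 6*3^i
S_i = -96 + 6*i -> [-96, -90, -84, -78, -72]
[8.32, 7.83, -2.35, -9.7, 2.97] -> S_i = Random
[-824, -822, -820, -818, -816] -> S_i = -824 + 2*i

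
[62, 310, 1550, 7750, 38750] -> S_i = 62*5^i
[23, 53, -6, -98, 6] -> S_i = Random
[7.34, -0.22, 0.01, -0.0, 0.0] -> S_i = 7.34*(-0.03)^i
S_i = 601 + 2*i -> [601, 603, 605, 607, 609]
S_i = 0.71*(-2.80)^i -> [0.71, -1.99, 5.57, -15.59, 43.64]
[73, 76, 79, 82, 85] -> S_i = 73 + 3*i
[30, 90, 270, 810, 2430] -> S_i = 30*3^i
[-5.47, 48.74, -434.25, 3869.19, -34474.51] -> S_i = -5.47*(-8.91)^i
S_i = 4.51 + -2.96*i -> [4.51, 1.55, -1.41, -4.37, -7.33]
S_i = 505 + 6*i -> [505, 511, 517, 523, 529]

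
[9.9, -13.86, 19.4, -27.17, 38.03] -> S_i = 9.90*(-1.40)^i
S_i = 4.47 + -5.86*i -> [4.47, -1.39, -7.25, -13.11, -18.97]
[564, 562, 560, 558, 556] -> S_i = 564 + -2*i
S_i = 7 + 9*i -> [7, 16, 25, 34, 43]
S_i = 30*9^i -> [30, 270, 2430, 21870, 196830]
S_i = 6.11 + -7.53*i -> [6.11, -1.42, -8.95, -16.48, -24.01]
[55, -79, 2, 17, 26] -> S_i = Random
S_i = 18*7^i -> [18, 126, 882, 6174, 43218]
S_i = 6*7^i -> [6, 42, 294, 2058, 14406]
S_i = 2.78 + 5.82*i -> [2.78, 8.6, 14.42, 20.24, 26.06]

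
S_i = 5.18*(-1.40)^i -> [5.18, -7.25, 10.15, -14.21, 19.9]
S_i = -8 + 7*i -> [-8, -1, 6, 13, 20]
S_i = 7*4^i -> [7, 28, 112, 448, 1792]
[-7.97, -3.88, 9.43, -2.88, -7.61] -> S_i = Random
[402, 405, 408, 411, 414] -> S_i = 402 + 3*i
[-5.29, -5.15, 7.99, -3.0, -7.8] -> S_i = Random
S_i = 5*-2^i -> [5, -10, 20, -40, 80]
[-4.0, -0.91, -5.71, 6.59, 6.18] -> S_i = Random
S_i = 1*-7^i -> [1, -7, 49, -343, 2401]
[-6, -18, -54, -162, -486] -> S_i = -6*3^i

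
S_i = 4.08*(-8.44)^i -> [4.08, -34.44, 290.63, -2452.94, 20702.84]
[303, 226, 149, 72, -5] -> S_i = 303 + -77*i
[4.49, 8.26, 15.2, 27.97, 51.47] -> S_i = 4.49*1.84^i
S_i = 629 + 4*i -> [629, 633, 637, 641, 645]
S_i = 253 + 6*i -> [253, 259, 265, 271, 277]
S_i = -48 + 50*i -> [-48, 2, 52, 102, 152]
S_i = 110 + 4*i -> [110, 114, 118, 122, 126]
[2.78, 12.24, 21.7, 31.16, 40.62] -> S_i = 2.78 + 9.46*i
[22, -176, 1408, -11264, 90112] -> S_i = 22*-8^i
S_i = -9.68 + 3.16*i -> [-9.68, -6.52, -3.36, -0.2, 2.96]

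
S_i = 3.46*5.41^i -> [3.46, 18.72, 101.27, 547.86, 2963.91]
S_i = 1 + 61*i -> [1, 62, 123, 184, 245]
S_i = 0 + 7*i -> [0, 7, 14, 21, 28]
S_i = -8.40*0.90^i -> [-8.4, -7.56, -6.8, -6.12, -5.51]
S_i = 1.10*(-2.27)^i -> [1.1, -2.5, 5.67, -12.87, 29.21]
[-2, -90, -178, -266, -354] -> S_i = -2 + -88*i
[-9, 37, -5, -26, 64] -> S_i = Random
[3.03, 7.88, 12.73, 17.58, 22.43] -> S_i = 3.03 + 4.85*i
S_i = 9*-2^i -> [9, -18, 36, -72, 144]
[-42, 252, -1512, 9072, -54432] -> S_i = -42*-6^i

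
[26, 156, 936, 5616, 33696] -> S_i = 26*6^i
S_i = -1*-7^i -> [-1, 7, -49, 343, -2401]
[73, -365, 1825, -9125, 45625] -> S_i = 73*-5^i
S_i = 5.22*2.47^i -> [5.22, 12.89, 31.85, 78.66, 194.29]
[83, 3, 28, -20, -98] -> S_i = Random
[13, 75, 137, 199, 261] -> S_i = 13 + 62*i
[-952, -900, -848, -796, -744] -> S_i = -952 + 52*i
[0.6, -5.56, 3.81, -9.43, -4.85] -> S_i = Random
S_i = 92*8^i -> [92, 736, 5888, 47104, 376832]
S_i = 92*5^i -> [92, 460, 2300, 11500, 57500]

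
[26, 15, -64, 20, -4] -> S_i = Random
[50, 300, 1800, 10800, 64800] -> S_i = 50*6^i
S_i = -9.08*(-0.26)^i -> [-9.08, 2.36, -0.61, 0.16, -0.04]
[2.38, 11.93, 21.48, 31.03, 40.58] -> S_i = 2.38 + 9.55*i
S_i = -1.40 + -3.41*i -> [-1.4, -4.81, -8.22, -11.63, -15.04]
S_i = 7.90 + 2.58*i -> [7.9, 10.48, 13.06, 15.64, 18.22]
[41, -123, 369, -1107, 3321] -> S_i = 41*-3^i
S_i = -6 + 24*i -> [-6, 18, 42, 66, 90]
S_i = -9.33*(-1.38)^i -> [-9.33, 12.88, -17.77, 24.52, -33.84]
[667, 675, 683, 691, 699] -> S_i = 667 + 8*i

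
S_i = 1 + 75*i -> [1, 76, 151, 226, 301]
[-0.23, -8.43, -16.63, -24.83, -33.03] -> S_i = -0.23 + -8.20*i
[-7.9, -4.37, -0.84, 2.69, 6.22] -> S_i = -7.90 + 3.53*i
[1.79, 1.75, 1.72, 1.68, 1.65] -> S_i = 1.79*0.98^i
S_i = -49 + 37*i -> [-49, -12, 25, 62, 99]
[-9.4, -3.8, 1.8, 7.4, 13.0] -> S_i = -9.40 + 5.60*i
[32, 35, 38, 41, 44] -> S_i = 32 + 3*i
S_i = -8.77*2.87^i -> [-8.77, -25.17, -72.24, -207.32, -595.01]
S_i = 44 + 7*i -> [44, 51, 58, 65, 72]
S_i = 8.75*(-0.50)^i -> [8.75, -4.38, 2.19, -1.09, 0.55]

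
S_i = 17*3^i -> [17, 51, 153, 459, 1377]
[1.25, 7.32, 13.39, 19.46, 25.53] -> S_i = 1.25 + 6.07*i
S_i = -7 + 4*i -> [-7, -3, 1, 5, 9]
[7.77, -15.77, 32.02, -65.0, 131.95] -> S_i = 7.77*(-2.03)^i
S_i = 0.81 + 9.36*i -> [0.81, 10.17, 19.53, 28.89, 38.25]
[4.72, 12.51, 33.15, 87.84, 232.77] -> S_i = 4.72*2.65^i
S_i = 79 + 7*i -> [79, 86, 93, 100, 107]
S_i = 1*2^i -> [1, 2, 4, 8, 16]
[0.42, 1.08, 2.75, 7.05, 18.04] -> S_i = 0.42*2.56^i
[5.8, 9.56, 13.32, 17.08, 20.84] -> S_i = 5.80 + 3.76*i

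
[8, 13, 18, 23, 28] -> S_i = 8 + 5*i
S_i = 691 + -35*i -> [691, 656, 621, 586, 551]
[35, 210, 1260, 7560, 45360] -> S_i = 35*6^i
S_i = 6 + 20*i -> [6, 26, 46, 66, 86]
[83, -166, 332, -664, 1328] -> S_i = 83*-2^i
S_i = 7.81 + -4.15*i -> [7.81, 3.66, -0.49, -4.64, -8.79]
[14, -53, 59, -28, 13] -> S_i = Random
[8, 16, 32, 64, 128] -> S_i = 8*2^i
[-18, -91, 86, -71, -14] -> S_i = Random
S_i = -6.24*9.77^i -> [-6.24, -60.96, -595.63, -5819.27, -56854.24]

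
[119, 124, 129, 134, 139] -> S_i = 119 + 5*i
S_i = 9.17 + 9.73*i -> [9.17, 18.9, 28.63, 38.36, 48.09]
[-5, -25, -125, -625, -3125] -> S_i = -5*5^i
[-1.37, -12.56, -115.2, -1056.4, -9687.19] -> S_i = -1.37*9.17^i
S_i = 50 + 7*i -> [50, 57, 64, 71, 78]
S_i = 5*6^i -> [5, 30, 180, 1080, 6480]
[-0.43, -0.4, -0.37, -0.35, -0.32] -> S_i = -0.43*0.93^i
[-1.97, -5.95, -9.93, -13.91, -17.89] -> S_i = -1.97 + -3.98*i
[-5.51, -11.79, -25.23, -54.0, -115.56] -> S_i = -5.51*2.14^i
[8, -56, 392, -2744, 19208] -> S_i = 8*-7^i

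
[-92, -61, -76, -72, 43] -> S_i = Random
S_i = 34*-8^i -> [34, -272, 2176, -17408, 139264]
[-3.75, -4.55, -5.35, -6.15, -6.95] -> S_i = -3.75 + -0.80*i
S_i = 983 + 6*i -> [983, 989, 995, 1001, 1007]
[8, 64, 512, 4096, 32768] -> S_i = 8*8^i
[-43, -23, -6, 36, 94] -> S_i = Random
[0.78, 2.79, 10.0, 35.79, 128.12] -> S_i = 0.78*3.58^i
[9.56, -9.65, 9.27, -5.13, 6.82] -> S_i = Random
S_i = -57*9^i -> [-57, -513, -4617, -41553, -373977]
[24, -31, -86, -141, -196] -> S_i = 24 + -55*i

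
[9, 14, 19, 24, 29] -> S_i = 9 + 5*i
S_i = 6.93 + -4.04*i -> [6.93, 2.89, -1.15, -5.19, -9.23]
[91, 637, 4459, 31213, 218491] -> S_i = 91*7^i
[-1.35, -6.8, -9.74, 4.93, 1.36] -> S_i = Random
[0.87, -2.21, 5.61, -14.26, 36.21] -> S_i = 0.87*(-2.54)^i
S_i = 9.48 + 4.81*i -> [9.48, 14.29, 19.1, 23.91, 28.72]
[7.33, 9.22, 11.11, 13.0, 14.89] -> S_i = 7.33 + 1.89*i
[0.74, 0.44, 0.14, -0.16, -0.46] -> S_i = 0.74 + -0.30*i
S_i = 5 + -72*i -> [5, -67, -139, -211, -283]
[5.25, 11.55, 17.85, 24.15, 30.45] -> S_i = 5.25 + 6.30*i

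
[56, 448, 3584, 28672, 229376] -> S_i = 56*8^i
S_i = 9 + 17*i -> [9, 26, 43, 60, 77]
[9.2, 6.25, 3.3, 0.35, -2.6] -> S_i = 9.20 + -2.95*i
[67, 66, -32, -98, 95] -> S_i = Random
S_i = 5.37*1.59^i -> [5.37, 8.54, 13.58, 21.59, 34.32]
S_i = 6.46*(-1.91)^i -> [6.46, -12.34, 23.57, -45.01, 85.97]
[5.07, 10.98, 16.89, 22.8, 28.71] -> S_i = 5.07 + 5.91*i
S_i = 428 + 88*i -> [428, 516, 604, 692, 780]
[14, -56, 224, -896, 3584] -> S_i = 14*-4^i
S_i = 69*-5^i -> [69, -345, 1725, -8625, 43125]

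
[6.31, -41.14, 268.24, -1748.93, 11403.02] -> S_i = 6.31*(-6.52)^i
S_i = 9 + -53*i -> [9, -44, -97, -150, -203]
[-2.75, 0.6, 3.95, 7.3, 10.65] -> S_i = -2.75 + 3.35*i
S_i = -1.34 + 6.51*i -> [-1.34, 5.17, 11.68, 18.19, 24.7]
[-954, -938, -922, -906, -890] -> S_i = -954 + 16*i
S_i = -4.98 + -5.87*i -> [-4.98, -10.85, -16.72, -22.59, -28.46]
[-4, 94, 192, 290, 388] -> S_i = -4 + 98*i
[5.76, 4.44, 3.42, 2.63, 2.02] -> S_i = 5.76*0.77^i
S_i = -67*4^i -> [-67, -268, -1072, -4288, -17152]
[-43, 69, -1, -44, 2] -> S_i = Random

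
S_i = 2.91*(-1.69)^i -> [2.91, -4.92, 8.31, -14.05, 23.74]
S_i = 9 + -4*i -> [9, 5, 1, -3, -7]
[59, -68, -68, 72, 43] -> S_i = Random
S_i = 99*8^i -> [99, 792, 6336, 50688, 405504]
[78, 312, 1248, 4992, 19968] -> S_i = 78*4^i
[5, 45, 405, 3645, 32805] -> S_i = 5*9^i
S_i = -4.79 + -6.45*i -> [-4.79, -11.24, -17.69, -24.14, -30.59]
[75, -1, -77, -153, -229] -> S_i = 75 + -76*i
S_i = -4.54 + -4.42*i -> [-4.54, -8.96, -13.38, -17.8, -22.22]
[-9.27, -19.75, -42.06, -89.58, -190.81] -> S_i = -9.27*2.13^i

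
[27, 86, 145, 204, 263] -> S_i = 27 + 59*i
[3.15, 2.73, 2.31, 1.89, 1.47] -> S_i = 3.15 + -0.42*i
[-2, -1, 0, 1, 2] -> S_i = -2 + 1*i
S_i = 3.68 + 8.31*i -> [3.68, 11.99, 20.3, 28.61, 36.92]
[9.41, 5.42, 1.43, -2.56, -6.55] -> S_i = 9.41 + -3.99*i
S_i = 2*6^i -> [2, 12, 72, 432, 2592]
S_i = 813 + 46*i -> [813, 859, 905, 951, 997]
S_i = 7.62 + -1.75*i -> [7.62, 5.87, 4.12, 2.37, 0.62]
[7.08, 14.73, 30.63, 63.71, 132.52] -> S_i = 7.08*2.08^i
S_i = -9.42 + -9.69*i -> [-9.42, -19.11, -28.8, -38.49, -48.18]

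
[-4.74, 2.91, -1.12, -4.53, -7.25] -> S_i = Random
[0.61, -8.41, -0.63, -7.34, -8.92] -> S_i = Random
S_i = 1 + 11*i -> [1, 12, 23, 34, 45]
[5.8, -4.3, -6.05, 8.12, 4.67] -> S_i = Random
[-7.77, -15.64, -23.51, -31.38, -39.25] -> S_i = -7.77 + -7.87*i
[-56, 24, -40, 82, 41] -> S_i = Random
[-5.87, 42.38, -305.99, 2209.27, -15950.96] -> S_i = -5.87*(-7.22)^i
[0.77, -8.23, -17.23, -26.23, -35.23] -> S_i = 0.77 + -9.00*i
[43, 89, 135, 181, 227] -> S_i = 43 + 46*i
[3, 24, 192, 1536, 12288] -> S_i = 3*8^i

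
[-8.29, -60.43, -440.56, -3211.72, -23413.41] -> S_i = -8.29*7.29^i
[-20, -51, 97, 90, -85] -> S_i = Random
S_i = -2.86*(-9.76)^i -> [-2.86, 27.91, -272.44, 2658.98, -25951.67]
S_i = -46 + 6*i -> [-46, -40, -34, -28, -22]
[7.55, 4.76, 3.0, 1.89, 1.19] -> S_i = 7.55*0.63^i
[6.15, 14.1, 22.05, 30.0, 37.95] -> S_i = 6.15 + 7.95*i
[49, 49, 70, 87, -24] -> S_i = Random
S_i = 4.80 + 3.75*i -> [4.8, 8.55, 12.3, 16.05, 19.8]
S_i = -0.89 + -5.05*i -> [-0.89, -5.94, -10.99, -16.04, -21.09]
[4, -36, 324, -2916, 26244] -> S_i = 4*-9^i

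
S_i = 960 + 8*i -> [960, 968, 976, 984, 992]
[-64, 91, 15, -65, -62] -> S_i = Random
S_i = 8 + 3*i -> [8, 11, 14, 17, 20]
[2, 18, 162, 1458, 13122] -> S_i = 2*9^i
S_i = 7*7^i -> [7, 49, 343, 2401, 16807]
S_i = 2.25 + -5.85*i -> [2.25, -3.6, -9.45, -15.3, -21.15]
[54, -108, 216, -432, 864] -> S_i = 54*-2^i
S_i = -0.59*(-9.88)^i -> [-0.59, 5.83, -57.59, 569.01, -5621.86]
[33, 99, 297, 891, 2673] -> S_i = 33*3^i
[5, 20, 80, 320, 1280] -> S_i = 5*4^i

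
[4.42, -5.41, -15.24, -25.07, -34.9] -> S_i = 4.42 + -9.83*i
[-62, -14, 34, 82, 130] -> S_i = -62 + 48*i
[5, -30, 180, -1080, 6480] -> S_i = 5*-6^i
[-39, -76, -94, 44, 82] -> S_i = Random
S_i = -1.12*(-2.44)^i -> [-1.12, 2.73, -6.67, 16.27, -39.7]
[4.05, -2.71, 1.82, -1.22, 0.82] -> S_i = 4.05*(-0.67)^i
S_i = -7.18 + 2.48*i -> [-7.18, -4.7, -2.22, 0.26, 2.74]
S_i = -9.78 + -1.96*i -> [-9.78, -11.74, -13.7, -15.66, -17.62]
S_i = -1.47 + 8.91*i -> [-1.47, 7.44, 16.35, 25.26, 34.17]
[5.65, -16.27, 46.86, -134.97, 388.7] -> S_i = 5.65*(-2.88)^i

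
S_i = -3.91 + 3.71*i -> [-3.91, -0.2, 3.51, 7.22, 10.93]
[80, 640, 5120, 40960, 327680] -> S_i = 80*8^i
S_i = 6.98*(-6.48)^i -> [6.98, -45.23, 293.09, -1899.24, 12307.09]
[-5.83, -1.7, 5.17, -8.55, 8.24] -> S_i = Random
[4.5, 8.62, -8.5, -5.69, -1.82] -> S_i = Random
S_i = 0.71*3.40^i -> [0.71, 2.41, 8.21, 27.91, 94.88]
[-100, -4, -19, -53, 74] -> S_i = Random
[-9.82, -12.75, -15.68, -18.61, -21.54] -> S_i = -9.82 + -2.93*i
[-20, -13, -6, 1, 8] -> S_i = -20 + 7*i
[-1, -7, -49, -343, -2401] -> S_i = -1*7^i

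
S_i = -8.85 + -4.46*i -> [-8.85, -13.31, -17.77, -22.23, -26.69]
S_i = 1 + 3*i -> [1, 4, 7, 10, 13]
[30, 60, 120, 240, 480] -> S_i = 30*2^i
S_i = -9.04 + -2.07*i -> [-9.04, -11.11, -13.18, -15.25, -17.32]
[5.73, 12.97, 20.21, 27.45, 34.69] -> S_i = 5.73 + 7.24*i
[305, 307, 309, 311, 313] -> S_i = 305 + 2*i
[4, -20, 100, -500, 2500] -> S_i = 4*-5^i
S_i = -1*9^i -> [-1, -9, -81, -729, -6561]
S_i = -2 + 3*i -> [-2, 1, 4, 7, 10]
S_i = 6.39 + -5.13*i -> [6.39, 1.26, -3.87, -9.0, -14.13]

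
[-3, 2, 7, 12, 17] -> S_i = -3 + 5*i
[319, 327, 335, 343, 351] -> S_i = 319 + 8*i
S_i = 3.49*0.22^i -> [3.49, 0.77, 0.17, 0.04, 0.01]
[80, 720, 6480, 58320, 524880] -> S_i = 80*9^i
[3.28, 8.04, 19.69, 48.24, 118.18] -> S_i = 3.28*2.45^i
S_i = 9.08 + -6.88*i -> [9.08, 2.2, -4.68, -11.56, -18.44]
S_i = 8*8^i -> [8, 64, 512, 4096, 32768]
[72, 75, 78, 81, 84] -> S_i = 72 + 3*i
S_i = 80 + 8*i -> [80, 88, 96, 104, 112]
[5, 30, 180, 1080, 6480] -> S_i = 5*6^i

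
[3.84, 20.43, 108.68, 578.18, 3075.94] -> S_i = 3.84*5.32^i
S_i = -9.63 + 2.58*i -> [-9.63, -7.05, -4.47, -1.89, 0.69]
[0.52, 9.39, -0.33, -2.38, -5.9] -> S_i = Random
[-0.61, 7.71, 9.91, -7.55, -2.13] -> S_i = Random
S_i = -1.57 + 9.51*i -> [-1.57, 7.94, 17.45, 26.96, 36.47]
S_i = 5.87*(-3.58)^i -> [5.87, -21.01, 75.23, -269.33, 964.21]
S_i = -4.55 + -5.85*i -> [-4.55, -10.4, -16.25, -22.1, -27.95]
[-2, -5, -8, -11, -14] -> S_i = -2 + -3*i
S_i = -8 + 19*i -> [-8, 11, 30, 49, 68]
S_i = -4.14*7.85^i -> [-4.14, -32.5, -255.12, -2002.67, -15720.96]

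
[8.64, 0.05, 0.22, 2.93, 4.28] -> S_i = Random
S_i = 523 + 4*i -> [523, 527, 531, 535, 539]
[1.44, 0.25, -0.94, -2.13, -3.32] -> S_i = 1.44 + -1.19*i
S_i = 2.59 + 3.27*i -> [2.59, 5.86, 9.13, 12.4, 15.67]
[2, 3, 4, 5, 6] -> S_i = 2 + 1*i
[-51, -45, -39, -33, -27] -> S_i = -51 + 6*i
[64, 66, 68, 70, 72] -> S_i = 64 + 2*i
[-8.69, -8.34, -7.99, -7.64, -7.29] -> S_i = -8.69 + 0.35*i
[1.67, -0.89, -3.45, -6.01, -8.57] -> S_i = 1.67 + -2.56*i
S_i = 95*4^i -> [95, 380, 1520, 6080, 24320]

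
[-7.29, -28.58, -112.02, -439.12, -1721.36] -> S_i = -7.29*3.92^i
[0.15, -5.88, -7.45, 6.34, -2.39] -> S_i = Random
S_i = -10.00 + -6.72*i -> [-10.0, -16.72, -23.44, -30.16, -36.88]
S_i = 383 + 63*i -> [383, 446, 509, 572, 635]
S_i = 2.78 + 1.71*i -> [2.78, 4.49, 6.2, 7.91, 9.62]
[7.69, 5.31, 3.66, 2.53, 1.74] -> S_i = 7.69*0.69^i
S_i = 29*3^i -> [29, 87, 261, 783, 2349]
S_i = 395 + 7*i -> [395, 402, 409, 416, 423]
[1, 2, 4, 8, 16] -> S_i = 1*2^i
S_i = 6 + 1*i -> [6, 7, 8, 9, 10]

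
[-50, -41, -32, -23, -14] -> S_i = -50 + 9*i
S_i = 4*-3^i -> [4, -12, 36, -108, 324]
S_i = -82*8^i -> [-82, -656, -5248, -41984, -335872]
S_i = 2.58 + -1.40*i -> [2.58, 1.18, -0.22, -1.62, -3.02]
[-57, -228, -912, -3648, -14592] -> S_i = -57*4^i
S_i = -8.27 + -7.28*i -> [-8.27, -15.55, -22.83, -30.11, -37.39]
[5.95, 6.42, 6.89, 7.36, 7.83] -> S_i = 5.95 + 0.47*i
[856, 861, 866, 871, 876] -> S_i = 856 + 5*i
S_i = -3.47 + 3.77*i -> [-3.47, 0.3, 4.07, 7.84, 11.61]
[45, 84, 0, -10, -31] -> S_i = Random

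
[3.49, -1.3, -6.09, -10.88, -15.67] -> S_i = 3.49 + -4.79*i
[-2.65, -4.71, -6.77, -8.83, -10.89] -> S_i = -2.65 + -2.06*i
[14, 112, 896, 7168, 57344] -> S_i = 14*8^i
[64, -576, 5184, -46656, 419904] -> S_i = 64*-9^i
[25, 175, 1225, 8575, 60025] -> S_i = 25*7^i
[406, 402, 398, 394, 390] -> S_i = 406 + -4*i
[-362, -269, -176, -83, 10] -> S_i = -362 + 93*i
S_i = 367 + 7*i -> [367, 374, 381, 388, 395]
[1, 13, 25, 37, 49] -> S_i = 1 + 12*i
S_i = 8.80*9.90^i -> [8.8, 87.12, 862.49, 8538.63, 84532.45]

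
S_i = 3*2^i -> [3, 6, 12, 24, 48]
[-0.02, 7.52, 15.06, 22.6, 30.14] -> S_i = -0.02 + 7.54*i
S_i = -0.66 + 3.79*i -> [-0.66, 3.13, 6.92, 10.71, 14.5]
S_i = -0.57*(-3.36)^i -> [-0.57, 1.92, -6.44, 21.62, -72.65]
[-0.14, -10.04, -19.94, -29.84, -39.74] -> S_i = -0.14 + -9.90*i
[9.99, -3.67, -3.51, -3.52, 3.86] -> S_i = Random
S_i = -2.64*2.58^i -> [-2.64, -6.81, -17.57, -45.34, -116.97]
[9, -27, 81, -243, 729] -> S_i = 9*-3^i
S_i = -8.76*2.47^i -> [-8.76, -21.64, -53.44, -132.01, -326.06]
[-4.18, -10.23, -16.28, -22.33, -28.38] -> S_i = -4.18 + -6.05*i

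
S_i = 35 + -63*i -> [35, -28, -91, -154, -217]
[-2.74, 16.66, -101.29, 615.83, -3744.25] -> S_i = -2.74*(-6.08)^i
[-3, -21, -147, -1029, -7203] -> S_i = -3*7^i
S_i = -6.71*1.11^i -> [-6.71, -7.45, -8.27, -9.18, -10.19]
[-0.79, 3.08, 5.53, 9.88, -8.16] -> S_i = Random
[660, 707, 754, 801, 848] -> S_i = 660 + 47*i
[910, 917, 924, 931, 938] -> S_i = 910 + 7*i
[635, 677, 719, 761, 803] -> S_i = 635 + 42*i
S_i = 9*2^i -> [9, 18, 36, 72, 144]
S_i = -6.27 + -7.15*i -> [-6.27, -13.42, -20.57, -27.72, -34.87]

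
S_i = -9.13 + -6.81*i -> [-9.13, -15.94, -22.75, -29.56, -36.37]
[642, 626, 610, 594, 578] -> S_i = 642 + -16*i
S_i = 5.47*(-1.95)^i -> [5.47, -10.67, 20.8, -40.56, 79.09]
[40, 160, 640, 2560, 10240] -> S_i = 40*4^i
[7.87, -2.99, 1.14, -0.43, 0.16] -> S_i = 7.87*(-0.38)^i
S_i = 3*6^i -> [3, 18, 108, 648, 3888]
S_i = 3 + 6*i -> [3, 9, 15, 21, 27]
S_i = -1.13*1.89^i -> [-1.13, -2.14, -4.04, -7.63, -14.42]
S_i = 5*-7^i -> [5, -35, 245, -1715, 12005]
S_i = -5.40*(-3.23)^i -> [-5.4, 17.44, -56.34, 181.97, -587.77]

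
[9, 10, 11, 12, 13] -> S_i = 9 + 1*i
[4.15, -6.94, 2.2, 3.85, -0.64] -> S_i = Random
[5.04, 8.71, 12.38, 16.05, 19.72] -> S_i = 5.04 + 3.67*i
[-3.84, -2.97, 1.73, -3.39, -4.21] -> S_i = Random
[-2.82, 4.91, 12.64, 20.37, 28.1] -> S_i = -2.82 + 7.73*i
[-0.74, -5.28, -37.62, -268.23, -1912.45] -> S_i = -0.74*7.13^i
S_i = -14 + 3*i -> [-14, -11, -8, -5, -2]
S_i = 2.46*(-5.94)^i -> [2.46, -14.61, 86.8, -515.58, 3062.53]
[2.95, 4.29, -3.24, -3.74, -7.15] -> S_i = Random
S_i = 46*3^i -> [46, 138, 414, 1242, 3726]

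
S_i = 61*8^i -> [61, 488, 3904, 31232, 249856]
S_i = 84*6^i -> [84, 504, 3024, 18144, 108864]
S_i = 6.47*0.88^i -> [6.47, 5.69, 5.01, 4.41, 3.88]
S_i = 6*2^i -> [6, 12, 24, 48, 96]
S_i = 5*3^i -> [5, 15, 45, 135, 405]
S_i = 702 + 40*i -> [702, 742, 782, 822, 862]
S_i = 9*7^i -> [9, 63, 441, 3087, 21609]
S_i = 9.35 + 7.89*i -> [9.35, 17.24, 25.13, 33.02, 40.91]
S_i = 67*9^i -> [67, 603, 5427, 48843, 439587]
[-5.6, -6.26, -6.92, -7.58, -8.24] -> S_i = -5.60 + -0.66*i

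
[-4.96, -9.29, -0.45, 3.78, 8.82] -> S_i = Random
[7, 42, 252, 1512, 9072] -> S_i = 7*6^i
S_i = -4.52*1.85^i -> [-4.52, -8.36, -15.47, -28.62, -52.95]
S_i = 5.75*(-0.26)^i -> [5.75, -1.5, 0.39, -0.1, 0.03]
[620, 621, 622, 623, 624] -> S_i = 620 + 1*i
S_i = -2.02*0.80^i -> [-2.02, -1.62, -1.29, -1.03, -0.83]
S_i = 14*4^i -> [14, 56, 224, 896, 3584]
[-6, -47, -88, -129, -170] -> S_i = -6 + -41*i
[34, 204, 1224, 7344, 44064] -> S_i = 34*6^i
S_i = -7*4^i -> [-7, -28, -112, -448, -1792]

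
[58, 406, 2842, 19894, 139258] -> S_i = 58*7^i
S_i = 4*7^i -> [4, 28, 196, 1372, 9604]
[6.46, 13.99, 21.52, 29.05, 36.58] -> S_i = 6.46 + 7.53*i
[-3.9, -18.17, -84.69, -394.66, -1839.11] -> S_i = -3.90*4.66^i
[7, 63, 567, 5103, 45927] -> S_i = 7*9^i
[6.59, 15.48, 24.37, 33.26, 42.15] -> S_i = 6.59 + 8.89*i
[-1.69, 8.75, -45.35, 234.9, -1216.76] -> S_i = -1.69*(-5.18)^i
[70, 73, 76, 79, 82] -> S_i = 70 + 3*i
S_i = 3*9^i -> [3, 27, 243, 2187, 19683]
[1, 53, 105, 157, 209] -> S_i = 1 + 52*i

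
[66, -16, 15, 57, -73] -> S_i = Random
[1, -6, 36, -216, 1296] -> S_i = 1*-6^i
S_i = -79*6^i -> [-79, -474, -2844, -17064, -102384]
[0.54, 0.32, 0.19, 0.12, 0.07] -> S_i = 0.54*0.60^i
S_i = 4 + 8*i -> [4, 12, 20, 28, 36]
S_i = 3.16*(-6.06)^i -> [3.16, -19.15, 116.05, -703.24, 4261.65]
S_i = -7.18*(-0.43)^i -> [-7.18, 3.09, -1.33, 0.57, -0.25]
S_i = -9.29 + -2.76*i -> [-9.29, -12.05, -14.81, -17.57, -20.33]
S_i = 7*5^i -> [7, 35, 175, 875, 4375]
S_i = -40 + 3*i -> [-40, -37, -34, -31, -28]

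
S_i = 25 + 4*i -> [25, 29, 33, 37, 41]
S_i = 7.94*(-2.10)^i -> [7.94, -16.67, 35.02, -73.53, 154.42]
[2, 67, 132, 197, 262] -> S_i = 2 + 65*i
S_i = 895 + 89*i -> [895, 984, 1073, 1162, 1251]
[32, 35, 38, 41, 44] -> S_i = 32 + 3*i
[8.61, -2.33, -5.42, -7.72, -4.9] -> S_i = Random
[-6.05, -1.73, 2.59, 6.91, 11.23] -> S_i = -6.05 + 4.32*i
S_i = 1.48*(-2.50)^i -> [1.48, -3.7, 9.25, -23.12, 57.81]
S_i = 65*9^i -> [65, 585, 5265, 47385, 426465]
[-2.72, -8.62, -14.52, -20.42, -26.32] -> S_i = -2.72 + -5.90*i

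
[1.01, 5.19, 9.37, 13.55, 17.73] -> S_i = 1.01 + 4.18*i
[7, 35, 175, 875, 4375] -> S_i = 7*5^i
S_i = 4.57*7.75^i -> [4.57, 35.42, 274.49, 2127.26, 16486.29]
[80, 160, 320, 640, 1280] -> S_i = 80*2^i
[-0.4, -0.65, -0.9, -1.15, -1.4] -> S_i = -0.40 + -0.25*i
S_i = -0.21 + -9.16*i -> [-0.21, -9.37, -18.53, -27.69, -36.85]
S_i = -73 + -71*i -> [-73, -144, -215, -286, -357]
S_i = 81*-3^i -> [81, -243, 729, -2187, 6561]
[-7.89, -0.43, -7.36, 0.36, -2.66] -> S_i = Random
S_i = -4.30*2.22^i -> [-4.3, -9.55, -21.19, -47.05, -104.44]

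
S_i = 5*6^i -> [5, 30, 180, 1080, 6480]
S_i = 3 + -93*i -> [3, -90, -183, -276, -369]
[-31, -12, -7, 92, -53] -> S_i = Random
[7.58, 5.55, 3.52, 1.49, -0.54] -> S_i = 7.58 + -2.03*i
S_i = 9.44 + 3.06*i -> [9.44, 12.5, 15.56, 18.62, 21.68]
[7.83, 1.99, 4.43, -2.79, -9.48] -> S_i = Random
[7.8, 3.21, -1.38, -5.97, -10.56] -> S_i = 7.80 + -4.59*i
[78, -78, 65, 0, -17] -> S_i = Random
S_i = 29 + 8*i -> [29, 37, 45, 53, 61]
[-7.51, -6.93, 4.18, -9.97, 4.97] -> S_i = Random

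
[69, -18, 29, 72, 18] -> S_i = Random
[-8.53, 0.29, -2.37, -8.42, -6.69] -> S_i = Random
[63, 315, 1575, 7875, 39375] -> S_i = 63*5^i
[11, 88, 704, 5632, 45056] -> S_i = 11*8^i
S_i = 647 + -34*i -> [647, 613, 579, 545, 511]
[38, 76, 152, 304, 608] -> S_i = 38*2^i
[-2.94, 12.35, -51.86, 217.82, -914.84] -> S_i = -2.94*(-4.20)^i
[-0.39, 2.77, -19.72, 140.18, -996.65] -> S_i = -0.39*(-7.11)^i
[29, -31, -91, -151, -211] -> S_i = 29 + -60*i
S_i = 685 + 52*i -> [685, 737, 789, 841, 893]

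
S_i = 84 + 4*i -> [84, 88, 92, 96, 100]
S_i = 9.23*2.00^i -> [9.23, 18.46, 36.92, 73.84, 147.68]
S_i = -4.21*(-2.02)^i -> [-4.21, 8.5, -17.18, 34.7, -70.1]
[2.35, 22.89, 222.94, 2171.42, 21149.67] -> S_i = 2.35*9.74^i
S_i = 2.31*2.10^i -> [2.31, 4.85, 10.19, 21.39, 44.93]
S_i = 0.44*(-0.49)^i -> [0.44, -0.22, 0.11, -0.05, 0.03]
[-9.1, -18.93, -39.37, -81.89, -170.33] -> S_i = -9.10*2.08^i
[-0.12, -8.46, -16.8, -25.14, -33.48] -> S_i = -0.12 + -8.34*i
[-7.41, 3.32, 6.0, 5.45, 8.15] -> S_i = Random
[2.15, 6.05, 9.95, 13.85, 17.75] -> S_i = 2.15 + 3.90*i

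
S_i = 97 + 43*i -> [97, 140, 183, 226, 269]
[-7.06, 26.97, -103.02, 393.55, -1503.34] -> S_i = -7.06*(-3.82)^i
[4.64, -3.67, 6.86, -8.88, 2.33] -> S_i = Random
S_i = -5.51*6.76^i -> [-5.51, -37.25, -251.79, -1702.13, -11506.37]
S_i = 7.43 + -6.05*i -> [7.43, 1.38, -4.67, -10.72, -16.77]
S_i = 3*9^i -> [3, 27, 243, 2187, 19683]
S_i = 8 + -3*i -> [8, 5, 2, -1, -4]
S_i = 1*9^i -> [1, 9, 81, 729, 6561]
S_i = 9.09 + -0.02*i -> [9.09, 9.07, 9.05, 9.03, 9.01]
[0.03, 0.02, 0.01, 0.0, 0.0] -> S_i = 0.03*0.52^i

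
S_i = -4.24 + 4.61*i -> [-4.24, 0.37, 4.98, 9.59, 14.2]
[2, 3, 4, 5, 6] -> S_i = 2 + 1*i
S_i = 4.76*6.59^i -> [4.76, 31.37, 206.72, 1362.27, 8977.36]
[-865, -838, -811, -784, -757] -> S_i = -865 + 27*i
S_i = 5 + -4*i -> [5, 1, -3, -7, -11]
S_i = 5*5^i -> [5, 25, 125, 625, 3125]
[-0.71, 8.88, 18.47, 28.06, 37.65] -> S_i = -0.71 + 9.59*i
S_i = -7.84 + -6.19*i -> [-7.84, -14.03, -20.22, -26.41, -32.6]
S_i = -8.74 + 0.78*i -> [-8.74, -7.96, -7.18, -6.4, -5.62]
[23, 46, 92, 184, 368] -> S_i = 23*2^i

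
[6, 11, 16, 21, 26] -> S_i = 6 + 5*i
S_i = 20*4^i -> [20, 80, 320, 1280, 5120]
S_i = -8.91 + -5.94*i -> [-8.91, -14.85, -20.79, -26.73, -32.67]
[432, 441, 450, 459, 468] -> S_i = 432 + 9*i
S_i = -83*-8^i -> [-83, 664, -5312, 42496, -339968]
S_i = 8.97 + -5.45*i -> [8.97, 3.52, -1.93, -7.38, -12.83]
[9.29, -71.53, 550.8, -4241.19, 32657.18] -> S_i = 9.29*(-7.70)^i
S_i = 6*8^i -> [6, 48, 384, 3072, 24576]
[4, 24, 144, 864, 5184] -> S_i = 4*6^i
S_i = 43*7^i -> [43, 301, 2107, 14749, 103243]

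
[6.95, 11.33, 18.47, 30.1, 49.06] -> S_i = 6.95*1.63^i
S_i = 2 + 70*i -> [2, 72, 142, 212, 282]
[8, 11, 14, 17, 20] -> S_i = 8 + 3*i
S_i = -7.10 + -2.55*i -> [-7.1, -9.65, -12.2, -14.75, -17.3]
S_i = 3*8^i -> [3, 24, 192, 1536, 12288]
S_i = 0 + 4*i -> [0, 4, 8, 12, 16]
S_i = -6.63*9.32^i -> [-6.63, -61.79, -575.9, -5367.37, -50023.86]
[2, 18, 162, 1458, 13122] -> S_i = 2*9^i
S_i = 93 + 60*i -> [93, 153, 213, 273, 333]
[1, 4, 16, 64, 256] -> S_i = 1*4^i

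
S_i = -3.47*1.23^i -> [-3.47, -4.27, -5.25, -6.46, -7.94]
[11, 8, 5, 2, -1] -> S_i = 11 + -3*i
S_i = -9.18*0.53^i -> [-9.18, -4.87, -2.58, -1.37, -0.72]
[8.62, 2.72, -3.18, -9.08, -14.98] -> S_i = 8.62 + -5.90*i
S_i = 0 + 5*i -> [0, 5, 10, 15, 20]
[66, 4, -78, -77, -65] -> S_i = Random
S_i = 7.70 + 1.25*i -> [7.7, 8.95, 10.2, 11.45, 12.7]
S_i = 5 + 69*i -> [5, 74, 143, 212, 281]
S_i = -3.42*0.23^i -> [-3.42, -0.79, -0.18, -0.04, -0.01]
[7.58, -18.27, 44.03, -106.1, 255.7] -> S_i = 7.58*(-2.41)^i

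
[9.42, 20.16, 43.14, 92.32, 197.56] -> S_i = 9.42*2.14^i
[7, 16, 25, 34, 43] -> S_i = 7 + 9*i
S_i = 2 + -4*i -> [2, -2, -6, -10, -14]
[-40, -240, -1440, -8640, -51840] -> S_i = -40*6^i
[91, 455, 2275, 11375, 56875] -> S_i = 91*5^i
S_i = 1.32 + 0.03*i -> [1.32, 1.35, 1.38, 1.41, 1.44]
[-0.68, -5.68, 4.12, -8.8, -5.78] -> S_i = Random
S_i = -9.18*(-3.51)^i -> [-9.18, 32.22, -113.1, 396.98, -1393.39]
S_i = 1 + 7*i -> [1, 8, 15, 22, 29]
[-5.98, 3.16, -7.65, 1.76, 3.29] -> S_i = Random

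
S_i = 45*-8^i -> [45, -360, 2880, -23040, 184320]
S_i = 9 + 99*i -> [9, 108, 207, 306, 405]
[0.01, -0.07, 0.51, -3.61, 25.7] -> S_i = 0.01*(-7.12)^i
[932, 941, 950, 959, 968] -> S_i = 932 + 9*i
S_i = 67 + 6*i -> [67, 73, 79, 85, 91]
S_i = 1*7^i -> [1, 7, 49, 343, 2401]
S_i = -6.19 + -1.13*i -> [-6.19, -7.32, -8.45, -9.58, -10.71]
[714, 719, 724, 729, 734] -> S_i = 714 + 5*i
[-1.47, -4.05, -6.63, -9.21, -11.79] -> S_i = -1.47 + -2.58*i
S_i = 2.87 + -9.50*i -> [2.87, -6.63, -16.13, -25.63, -35.13]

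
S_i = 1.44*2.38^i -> [1.44, 3.43, 8.16, 19.41, 46.2]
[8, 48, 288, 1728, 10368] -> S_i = 8*6^i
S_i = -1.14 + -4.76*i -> [-1.14, -5.9, -10.66, -15.42, -20.18]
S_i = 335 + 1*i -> [335, 336, 337, 338, 339]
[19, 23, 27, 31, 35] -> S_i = 19 + 4*i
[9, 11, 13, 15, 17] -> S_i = 9 + 2*i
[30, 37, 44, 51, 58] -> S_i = 30 + 7*i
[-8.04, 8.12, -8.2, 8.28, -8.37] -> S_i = -8.04*(-1.01)^i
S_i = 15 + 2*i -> [15, 17, 19, 21, 23]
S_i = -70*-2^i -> [-70, 140, -280, 560, -1120]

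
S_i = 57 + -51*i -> [57, 6, -45, -96, -147]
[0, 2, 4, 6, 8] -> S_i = 0 + 2*i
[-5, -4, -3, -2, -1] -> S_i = -5 + 1*i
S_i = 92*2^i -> [92, 184, 368, 736, 1472]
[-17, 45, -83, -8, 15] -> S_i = Random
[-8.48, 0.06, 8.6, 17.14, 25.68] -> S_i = -8.48 + 8.54*i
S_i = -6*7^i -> [-6, -42, -294, -2058, -14406]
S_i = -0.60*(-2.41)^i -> [-0.6, 1.45, -3.48, 8.4, -20.24]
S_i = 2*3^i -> [2, 6, 18, 54, 162]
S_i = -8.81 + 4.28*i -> [-8.81, -4.53, -0.25, 4.03, 8.31]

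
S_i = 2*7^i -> [2, 14, 98, 686, 4802]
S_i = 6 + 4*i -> [6, 10, 14, 18, 22]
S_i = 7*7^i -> [7, 49, 343, 2401, 16807]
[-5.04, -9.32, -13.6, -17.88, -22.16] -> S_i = -5.04 + -4.28*i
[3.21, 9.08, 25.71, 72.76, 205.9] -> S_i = 3.21*2.83^i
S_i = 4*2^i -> [4, 8, 16, 32, 64]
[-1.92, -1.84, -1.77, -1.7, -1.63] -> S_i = -1.92*0.96^i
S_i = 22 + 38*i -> [22, 60, 98, 136, 174]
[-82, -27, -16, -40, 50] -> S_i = Random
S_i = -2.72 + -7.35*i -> [-2.72, -10.07, -17.42, -24.77, -32.12]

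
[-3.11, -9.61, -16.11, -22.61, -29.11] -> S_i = -3.11 + -6.50*i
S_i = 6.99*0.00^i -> [6.99, 0.0, 0.0, 0.0, 0.0]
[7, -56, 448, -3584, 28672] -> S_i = 7*-8^i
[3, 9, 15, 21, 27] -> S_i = 3 + 6*i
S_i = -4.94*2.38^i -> [-4.94, -11.76, -27.98, -66.6, -158.5]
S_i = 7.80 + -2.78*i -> [7.8, 5.02, 2.24, -0.54, -3.32]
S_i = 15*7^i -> [15, 105, 735, 5145, 36015]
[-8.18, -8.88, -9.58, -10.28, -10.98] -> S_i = -8.18 + -0.70*i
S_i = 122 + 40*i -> [122, 162, 202, 242, 282]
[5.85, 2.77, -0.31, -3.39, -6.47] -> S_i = 5.85 + -3.08*i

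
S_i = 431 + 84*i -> [431, 515, 599, 683, 767]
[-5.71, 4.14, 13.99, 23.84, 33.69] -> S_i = -5.71 + 9.85*i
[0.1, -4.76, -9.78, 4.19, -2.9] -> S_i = Random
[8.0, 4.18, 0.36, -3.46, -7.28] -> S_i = 8.00 + -3.82*i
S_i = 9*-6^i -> [9, -54, 324, -1944, 11664]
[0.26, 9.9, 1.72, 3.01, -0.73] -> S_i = Random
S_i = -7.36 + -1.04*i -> [-7.36, -8.4, -9.44, -10.48, -11.52]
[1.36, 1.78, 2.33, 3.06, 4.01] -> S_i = 1.36*1.31^i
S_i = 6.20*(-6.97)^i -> [6.2, -43.21, 301.2, -2099.38, 14632.64]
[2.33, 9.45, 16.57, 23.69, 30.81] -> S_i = 2.33 + 7.12*i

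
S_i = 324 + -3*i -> [324, 321, 318, 315, 312]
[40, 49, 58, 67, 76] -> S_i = 40 + 9*i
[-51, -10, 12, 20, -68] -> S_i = Random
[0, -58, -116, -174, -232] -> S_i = 0 + -58*i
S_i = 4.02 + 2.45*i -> [4.02, 6.47, 8.92, 11.37, 13.82]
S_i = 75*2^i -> [75, 150, 300, 600, 1200]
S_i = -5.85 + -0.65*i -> [-5.85, -6.5, -7.15, -7.8, -8.45]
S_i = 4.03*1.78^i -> [4.03, 7.17, 12.77, 22.73, 40.46]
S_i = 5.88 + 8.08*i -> [5.88, 13.96, 22.04, 30.12, 38.2]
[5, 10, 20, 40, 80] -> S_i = 5*2^i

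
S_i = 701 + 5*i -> [701, 706, 711, 716, 721]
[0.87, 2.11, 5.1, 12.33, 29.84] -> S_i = 0.87*2.42^i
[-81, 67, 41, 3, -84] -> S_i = Random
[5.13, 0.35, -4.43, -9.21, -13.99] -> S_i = 5.13 + -4.78*i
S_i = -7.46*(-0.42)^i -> [-7.46, 3.13, -1.32, 0.55, -0.23]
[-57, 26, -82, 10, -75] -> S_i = Random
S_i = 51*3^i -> [51, 153, 459, 1377, 4131]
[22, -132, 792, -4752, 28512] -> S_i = 22*-6^i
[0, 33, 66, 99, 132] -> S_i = 0 + 33*i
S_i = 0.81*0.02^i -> [0.81, 0.02, 0.0, 0.0, 0.0]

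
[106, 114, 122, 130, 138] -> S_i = 106 + 8*i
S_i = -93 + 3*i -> [-93, -90, -87, -84, -81]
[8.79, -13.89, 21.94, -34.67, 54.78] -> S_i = 8.79*(-1.58)^i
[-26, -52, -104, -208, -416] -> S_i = -26*2^i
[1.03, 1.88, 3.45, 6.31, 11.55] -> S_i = 1.03*1.83^i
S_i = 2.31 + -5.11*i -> [2.31, -2.8, -7.91, -13.02, -18.13]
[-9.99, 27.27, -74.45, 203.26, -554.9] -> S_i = -9.99*(-2.73)^i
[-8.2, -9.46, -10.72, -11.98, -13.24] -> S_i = -8.20 + -1.26*i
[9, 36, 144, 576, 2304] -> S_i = 9*4^i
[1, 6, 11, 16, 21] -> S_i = 1 + 5*i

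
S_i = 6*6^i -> [6, 36, 216, 1296, 7776]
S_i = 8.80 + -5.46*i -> [8.8, 3.34, -2.12, -7.58, -13.04]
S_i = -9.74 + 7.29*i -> [-9.74, -2.45, 4.84, 12.13, 19.42]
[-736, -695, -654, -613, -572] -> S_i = -736 + 41*i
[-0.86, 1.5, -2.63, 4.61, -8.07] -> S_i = -0.86*(-1.75)^i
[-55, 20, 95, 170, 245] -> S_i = -55 + 75*i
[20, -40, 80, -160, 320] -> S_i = 20*-2^i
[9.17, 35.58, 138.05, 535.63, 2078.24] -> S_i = 9.17*3.88^i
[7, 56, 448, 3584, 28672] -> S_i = 7*8^i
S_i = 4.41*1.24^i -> [4.41, 5.47, 6.78, 8.41, 10.43]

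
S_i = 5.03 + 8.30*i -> [5.03, 13.33, 21.63, 29.93, 38.23]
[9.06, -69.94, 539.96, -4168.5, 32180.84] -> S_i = 9.06*(-7.72)^i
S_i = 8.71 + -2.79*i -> [8.71, 5.92, 3.13, 0.34, -2.45]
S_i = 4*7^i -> [4, 28, 196, 1372, 9604]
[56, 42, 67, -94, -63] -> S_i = Random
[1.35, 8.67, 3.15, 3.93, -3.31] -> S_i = Random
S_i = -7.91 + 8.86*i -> [-7.91, 0.95, 9.81, 18.67, 27.53]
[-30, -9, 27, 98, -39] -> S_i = Random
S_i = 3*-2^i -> [3, -6, 12, -24, 48]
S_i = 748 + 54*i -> [748, 802, 856, 910, 964]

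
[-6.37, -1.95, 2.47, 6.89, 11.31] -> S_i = -6.37 + 4.42*i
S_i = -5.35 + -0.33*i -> [-5.35, -5.68, -6.01, -6.34, -6.67]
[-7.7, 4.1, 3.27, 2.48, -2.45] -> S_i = Random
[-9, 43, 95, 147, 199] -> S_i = -9 + 52*i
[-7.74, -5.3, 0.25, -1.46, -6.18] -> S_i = Random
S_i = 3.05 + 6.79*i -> [3.05, 9.84, 16.63, 23.42, 30.21]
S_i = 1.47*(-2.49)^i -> [1.47, -3.66, 9.11, -22.69, 56.51]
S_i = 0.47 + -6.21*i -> [0.47, -5.74, -11.95, -18.16, -24.37]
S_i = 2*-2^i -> [2, -4, 8, -16, 32]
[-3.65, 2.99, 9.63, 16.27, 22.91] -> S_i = -3.65 + 6.64*i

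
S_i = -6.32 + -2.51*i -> [-6.32, -8.83, -11.34, -13.85, -16.36]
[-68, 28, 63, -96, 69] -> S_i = Random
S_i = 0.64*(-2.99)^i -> [0.64, -1.91, 5.72, -17.11, 51.15]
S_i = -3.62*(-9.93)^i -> [-3.62, 35.95, -356.95, 3544.51, -35196.99]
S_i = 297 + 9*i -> [297, 306, 315, 324, 333]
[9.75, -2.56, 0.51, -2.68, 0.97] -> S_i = Random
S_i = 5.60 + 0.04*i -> [5.6, 5.64, 5.68, 5.72, 5.76]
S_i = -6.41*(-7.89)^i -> [-6.41, 50.57, -399.04, 3148.39, -24840.83]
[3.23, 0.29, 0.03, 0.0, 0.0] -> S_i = 3.23*0.09^i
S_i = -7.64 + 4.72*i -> [-7.64, -2.92, 1.8, 6.52, 11.24]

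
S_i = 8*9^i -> [8, 72, 648, 5832, 52488]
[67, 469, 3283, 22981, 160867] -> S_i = 67*7^i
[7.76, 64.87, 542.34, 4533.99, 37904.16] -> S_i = 7.76*8.36^i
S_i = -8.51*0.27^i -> [-8.51, -2.3, -0.62, -0.17, -0.05]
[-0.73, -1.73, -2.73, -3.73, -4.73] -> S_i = -0.73 + -1.00*i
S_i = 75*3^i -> [75, 225, 675, 2025, 6075]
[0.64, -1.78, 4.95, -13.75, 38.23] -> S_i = 0.64*(-2.78)^i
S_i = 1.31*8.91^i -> [1.31, 11.67, 104.0, 926.63, 8256.24]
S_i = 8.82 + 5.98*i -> [8.82, 14.8, 20.78, 26.76, 32.74]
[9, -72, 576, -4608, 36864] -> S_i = 9*-8^i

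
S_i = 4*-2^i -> [4, -8, 16, -32, 64]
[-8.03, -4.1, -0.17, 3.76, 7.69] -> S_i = -8.03 + 3.93*i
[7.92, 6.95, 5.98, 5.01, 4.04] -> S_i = 7.92 + -0.97*i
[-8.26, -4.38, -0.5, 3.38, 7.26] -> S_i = -8.26 + 3.88*i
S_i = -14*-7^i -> [-14, 98, -686, 4802, -33614]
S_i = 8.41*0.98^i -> [8.41, 8.24, 8.08, 7.92, 7.76]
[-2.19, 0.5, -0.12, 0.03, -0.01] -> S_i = -2.19*(-0.23)^i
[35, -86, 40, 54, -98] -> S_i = Random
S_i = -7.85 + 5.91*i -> [-7.85, -1.94, 3.97, 9.88, 15.79]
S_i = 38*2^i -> [38, 76, 152, 304, 608]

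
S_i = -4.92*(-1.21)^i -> [-4.92, 5.95, -7.2, 8.72, -10.55]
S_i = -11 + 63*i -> [-11, 52, 115, 178, 241]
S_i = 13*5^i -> [13, 65, 325, 1625, 8125]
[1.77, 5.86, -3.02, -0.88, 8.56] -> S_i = Random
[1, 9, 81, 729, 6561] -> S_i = 1*9^i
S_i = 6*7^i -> [6, 42, 294, 2058, 14406]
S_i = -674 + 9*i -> [-674, -665, -656, -647, -638]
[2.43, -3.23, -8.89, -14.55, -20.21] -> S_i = 2.43 + -5.66*i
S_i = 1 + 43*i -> [1, 44, 87, 130, 173]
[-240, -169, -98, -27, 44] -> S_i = -240 + 71*i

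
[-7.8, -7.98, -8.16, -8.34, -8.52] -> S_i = -7.80 + -0.18*i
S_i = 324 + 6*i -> [324, 330, 336, 342, 348]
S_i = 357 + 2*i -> [357, 359, 361, 363, 365]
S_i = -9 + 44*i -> [-9, 35, 79, 123, 167]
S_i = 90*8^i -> [90, 720, 5760, 46080, 368640]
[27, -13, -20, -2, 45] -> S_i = Random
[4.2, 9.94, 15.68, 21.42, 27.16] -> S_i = 4.20 + 5.74*i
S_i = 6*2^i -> [6, 12, 24, 48, 96]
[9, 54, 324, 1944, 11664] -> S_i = 9*6^i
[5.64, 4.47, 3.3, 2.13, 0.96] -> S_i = 5.64 + -1.17*i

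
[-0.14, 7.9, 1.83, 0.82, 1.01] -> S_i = Random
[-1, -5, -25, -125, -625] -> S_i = -1*5^i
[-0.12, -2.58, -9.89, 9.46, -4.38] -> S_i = Random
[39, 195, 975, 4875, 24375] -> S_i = 39*5^i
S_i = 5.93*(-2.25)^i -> [5.93, -13.34, 30.02, -67.55, 151.98]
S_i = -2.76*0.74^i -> [-2.76, -2.04, -1.51, -1.12, -0.83]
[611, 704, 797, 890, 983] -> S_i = 611 + 93*i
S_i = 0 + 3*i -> [0, 3, 6, 9, 12]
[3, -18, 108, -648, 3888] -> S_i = 3*-6^i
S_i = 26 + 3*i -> [26, 29, 32, 35, 38]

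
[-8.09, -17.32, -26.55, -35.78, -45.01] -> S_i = -8.09 + -9.23*i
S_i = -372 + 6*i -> [-372, -366, -360, -354, -348]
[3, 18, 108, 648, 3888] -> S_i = 3*6^i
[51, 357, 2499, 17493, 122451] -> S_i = 51*7^i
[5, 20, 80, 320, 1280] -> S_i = 5*4^i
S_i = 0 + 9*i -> [0, 9, 18, 27, 36]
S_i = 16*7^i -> [16, 112, 784, 5488, 38416]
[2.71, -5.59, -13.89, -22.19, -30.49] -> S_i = 2.71 + -8.30*i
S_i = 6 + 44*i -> [6, 50, 94, 138, 182]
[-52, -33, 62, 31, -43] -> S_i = Random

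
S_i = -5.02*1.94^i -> [-5.02, -9.74, -18.89, -36.65, -71.11]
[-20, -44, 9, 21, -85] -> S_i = Random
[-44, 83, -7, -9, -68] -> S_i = Random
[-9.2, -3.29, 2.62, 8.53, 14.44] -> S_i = -9.20 + 5.91*i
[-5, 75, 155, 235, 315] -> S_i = -5 + 80*i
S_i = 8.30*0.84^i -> [8.3, 6.97, 5.86, 4.92, 4.13]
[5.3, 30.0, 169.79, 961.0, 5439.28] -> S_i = 5.30*5.66^i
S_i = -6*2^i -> [-6, -12, -24, -48, -96]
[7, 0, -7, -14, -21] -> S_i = 7 + -7*i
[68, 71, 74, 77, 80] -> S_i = 68 + 3*i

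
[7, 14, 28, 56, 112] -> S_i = 7*2^i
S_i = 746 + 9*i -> [746, 755, 764, 773, 782]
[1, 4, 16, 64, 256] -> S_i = 1*4^i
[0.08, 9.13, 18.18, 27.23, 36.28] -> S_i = 0.08 + 9.05*i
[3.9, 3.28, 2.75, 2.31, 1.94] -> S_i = 3.90*0.84^i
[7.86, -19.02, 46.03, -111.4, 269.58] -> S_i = 7.86*(-2.42)^i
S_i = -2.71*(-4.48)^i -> [-2.71, 12.14, -54.39, 243.67, -1091.64]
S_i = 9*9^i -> [9, 81, 729, 6561, 59049]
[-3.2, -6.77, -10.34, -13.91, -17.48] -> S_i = -3.20 + -3.57*i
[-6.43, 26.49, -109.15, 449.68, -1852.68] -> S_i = -6.43*(-4.12)^i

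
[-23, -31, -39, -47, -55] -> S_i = -23 + -8*i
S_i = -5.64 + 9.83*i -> [-5.64, 4.19, 14.02, 23.85, 33.68]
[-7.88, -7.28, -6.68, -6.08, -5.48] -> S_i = -7.88 + 0.60*i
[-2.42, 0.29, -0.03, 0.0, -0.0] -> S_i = -2.42*(-0.12)^i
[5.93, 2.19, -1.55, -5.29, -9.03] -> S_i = 5.93 + -3.74*i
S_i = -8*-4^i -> [-8, 32, -128, 512, -2048]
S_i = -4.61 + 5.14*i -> [-4.61, 0.53, 5.67, 10.81, 15.95]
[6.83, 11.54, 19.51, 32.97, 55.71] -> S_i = 6.83*1.69^i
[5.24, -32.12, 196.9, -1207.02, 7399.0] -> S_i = 5.24*(-6.13)^i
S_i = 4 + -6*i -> [4, -2, -8, -14, -20]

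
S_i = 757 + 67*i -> [757, 824, 891, 958, 1025]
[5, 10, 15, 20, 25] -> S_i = 5 + 5*i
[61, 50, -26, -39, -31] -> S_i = Random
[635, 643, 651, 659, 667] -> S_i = 635 + 8*i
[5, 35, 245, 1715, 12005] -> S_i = 5*7^i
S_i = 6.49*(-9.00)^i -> [6.49, -58.41, 525.69, -4731.21, 42580.89]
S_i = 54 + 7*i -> [54, 61, 68, 75, 82]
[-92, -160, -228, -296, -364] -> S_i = -92 + -68*i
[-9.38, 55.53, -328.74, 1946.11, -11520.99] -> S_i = -9.38*(-5.92)^i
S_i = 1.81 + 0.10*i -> [1.81, 1.91, 2.01, 2.11, 2.21]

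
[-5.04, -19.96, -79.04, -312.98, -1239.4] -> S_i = -5.04*3.96^i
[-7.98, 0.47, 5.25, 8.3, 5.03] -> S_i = Random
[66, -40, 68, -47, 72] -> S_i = Random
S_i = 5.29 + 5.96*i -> [5.29, 11.25, 17.21, 23.17, 29.13]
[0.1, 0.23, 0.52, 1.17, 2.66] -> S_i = 0.10*2.27^i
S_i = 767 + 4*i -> [767, 771, 775, 779, 783]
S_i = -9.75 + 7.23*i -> [-9.75, -2.52, 4.71, 11.94, 19.17]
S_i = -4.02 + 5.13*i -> [-4.02, 1.11, 6.24, 11.37, 16.5]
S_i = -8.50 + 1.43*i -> [-8.5, -7.07, -5.64, -4.21, -2.78]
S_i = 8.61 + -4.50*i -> [8.61, 4.11, -0.39, -4.89, -9.39]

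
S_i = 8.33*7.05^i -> [8.33, 58.73, 414.02, 2918.85, 20577.92]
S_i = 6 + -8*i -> [6, -2, -10, -18, -26]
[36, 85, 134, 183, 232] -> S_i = 36 + 49*i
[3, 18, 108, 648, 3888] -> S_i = 3*6^i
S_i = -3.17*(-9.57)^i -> [-3.17, 30.34, -290.32, 2778.4, -26589.31]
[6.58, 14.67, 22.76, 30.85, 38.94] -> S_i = 6.58 + 8.09*i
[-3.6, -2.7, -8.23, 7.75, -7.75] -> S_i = Random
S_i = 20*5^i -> [20, 100, 500, 2500, 12500]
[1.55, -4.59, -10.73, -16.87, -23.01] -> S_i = 1.55 + -6.14*i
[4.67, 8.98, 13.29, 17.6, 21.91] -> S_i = 4.67 + 4.31*i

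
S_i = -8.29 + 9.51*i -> [-8.29, 1.22, 10.73, 20.24, 29.75]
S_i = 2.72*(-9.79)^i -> [2.72, -26.63, 260.7, -2552.21, 24986.17]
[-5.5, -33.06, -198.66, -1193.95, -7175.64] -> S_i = -5.50*6.01^i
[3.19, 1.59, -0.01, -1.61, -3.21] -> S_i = 3.19 + -1.60*i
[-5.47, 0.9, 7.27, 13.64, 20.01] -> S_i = -5.47 + 6.37*i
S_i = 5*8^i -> [5, 40, 320, 2560, 20480]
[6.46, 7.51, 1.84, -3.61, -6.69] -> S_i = Random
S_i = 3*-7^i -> [3, -21, 147, -1029, 7203]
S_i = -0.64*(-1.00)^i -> [-0.64, 0.64, -0.64, 0.64, -0.64]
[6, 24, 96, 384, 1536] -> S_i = 6*4^i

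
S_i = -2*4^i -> [-2, -8, -32, -128, -512]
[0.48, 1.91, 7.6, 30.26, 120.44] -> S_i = 0.48*3.98^i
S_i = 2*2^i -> [2, 4, 8, 16, 32]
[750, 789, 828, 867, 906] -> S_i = 750 + 39*i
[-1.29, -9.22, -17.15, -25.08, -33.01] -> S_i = -1.29 + -7.93*i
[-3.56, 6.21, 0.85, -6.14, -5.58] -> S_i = Random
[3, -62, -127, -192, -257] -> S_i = 3 + -65*i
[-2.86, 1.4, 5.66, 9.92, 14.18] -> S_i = -2.86 + 4.26*i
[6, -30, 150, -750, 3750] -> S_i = 6*-5^i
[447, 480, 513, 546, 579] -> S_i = 447 + 33*i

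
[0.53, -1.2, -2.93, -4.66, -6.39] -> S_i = 0.53 + -1.73*i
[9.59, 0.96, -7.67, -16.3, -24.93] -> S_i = 9.59 + -8.63*i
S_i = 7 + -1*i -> [7, 6, 5, 4, 3]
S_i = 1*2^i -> [1, 2, 4, 8, 16]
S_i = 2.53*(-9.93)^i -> [2.53, -25.12, 249.47, -2477.24, 24599.0]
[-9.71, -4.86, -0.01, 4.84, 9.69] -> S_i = -9.71 + 4.85*i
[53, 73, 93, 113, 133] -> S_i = 53 + 20*i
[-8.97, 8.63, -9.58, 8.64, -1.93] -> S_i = Random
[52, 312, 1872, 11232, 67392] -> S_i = 52*6^i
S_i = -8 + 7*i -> [-8, -1, 6, 13, 20]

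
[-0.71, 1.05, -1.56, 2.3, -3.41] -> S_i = -0.71*(-1.48)^i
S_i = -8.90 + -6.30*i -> [-8.9, -15.2, -21.5, -27.8, -34.1]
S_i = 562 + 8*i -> [562, 570, 578, 586, 594]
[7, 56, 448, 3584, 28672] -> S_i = 7*8^i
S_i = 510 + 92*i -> [510, 602, 694, 786, 878]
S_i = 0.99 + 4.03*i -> [0.99, 5.02, 9.05, 13.08, 17.11]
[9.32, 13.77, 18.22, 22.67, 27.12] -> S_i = 9.32 + 4.45*i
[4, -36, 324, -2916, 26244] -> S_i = 4*-9^i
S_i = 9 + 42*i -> [9, 51, 93, 135, 177]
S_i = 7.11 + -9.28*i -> [7.11, -2.17, -11.45, -20.73, -30.01]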